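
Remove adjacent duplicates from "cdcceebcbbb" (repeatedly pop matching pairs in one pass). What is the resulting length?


Input: cdcceebcbbb
Stack-based adjacent duplicate removal:
  Read 'c': push. Stack: c
  Read 'd': push. Stack: cd
  Read 'c': push. Stack: cdc
  Read 'c': matches stack top 'c' => pop. Stack: cd
  Read 'e': push. Stack: cde
  Read 'e': matches stack top 'e' => pop. Stack: cd
  Read 'b': push. Stack: cdb
  Read 'c': push. Stack: cdbc
  Read 'b': push. Stack: cdbcb
  Read 'b': matches stack top 'b' => pop. Stack: cdbc
  Read 'b': push. Stack: cdbcb
Final stack: "cdbcb" (length 5)

5


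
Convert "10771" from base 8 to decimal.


Input: "10771" in base 8
Positional expansion:
  Digit '1' (value 1) x 8^4 = 4096
  Digit '0' (value 0) x 8^3 = 0
  Digit '7' (value 7) x 8^2 = 448
  Digit '7' (value 7) x 8^1 = 56
  Digit '1' (value 1) x 8^0 = 1
Sum = 4601

4601


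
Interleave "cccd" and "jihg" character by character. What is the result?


Interleaving "cccd" and "jihg":
  Position 0: 'c' from first, 'j' from second => "cj"
  Position 1: 'c' from first, 'i' from second => "ci"
  Position 2: 'c' from first, 'h' from second => "ch"
  Position 3: 'd' from first, 'g' from second => "dg"
Result: cjcichdg

cjcichdg


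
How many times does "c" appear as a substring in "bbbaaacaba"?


Searching for "c" in "bbbaaacaba"
Scanning each position:
  Position 0: "b" => no
  Position 1: "b" => no
  Position 2: "b" => no
  Position 3: "a" => no
  Position 4: "a" => no
  Position 5: "a" => no
  Position 6: "c" => MATCH
  Position 7: "a" => no
  Position 8: "b" => no
  Position 9: "a" => no
Total occurrences: 1

1


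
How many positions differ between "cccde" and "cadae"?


Comparing "cccde" and "cadae" position by position:
  Position 0: 'c' vs 'c' => same
  Position 1: 'c' vs 'a' => DIFFER
  Position 2: 'c' vs 'd' => DIFFER
  Position 3: 'd' vs 'a' => DIFFER
  Position 4: 'e' vs 'e' => same
Positions that differ: 3

3


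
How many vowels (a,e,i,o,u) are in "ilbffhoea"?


Input: ilbffhoea
Checking each character:
  'i' at position 0: vowel (running total: 1)
  'l' at position 1: consonant
  'b' at position 2: consonant
  'f' at position 3: consonant
  'f' at position 4: consonant
  'h' at position 5: consonant
  'o' at position 6: vowel (running total: 2)
  'e' at position 7: vowel (running total: 3)
  'a' at position 8: vowel (running total: 4)
Total vowels: 4

4


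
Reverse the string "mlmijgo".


Input: mlmijgo
Reading characters right to left:
  Position 6: 'o'
  Position 5: 'g'
  Position 4: 'j'
  Position 3: 'i'
  Position 2: 'm'
  Position 1: 'l'
  Position 0: 'm'
Reversed: ogjimlm

ogjimlm


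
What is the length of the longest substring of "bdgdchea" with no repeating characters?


Input: "bdgdchea"
Sliding window (track last position of each char):
  Position 0 ('b'): window [0,0] length 1 -- new best
  Position 1 ('d'): window [0,1] length 2 -- new best
  Position 2 ('g'): window [0,2] length 3 -- new best
  Position 3 ('d'): repeat (last at 1), move window start to 2
  Position 3 ('d'): window [2,3] length 2
  Position 4 ('c'): window [2,4] length 3
  Position 5 ('h'): window [2,5] length 4 -- new best
  Position 6 ('e'): window [2,6] length 5 -- new best
  Position 7 ('a'): window [2,7] length 6 -- new best
Longest substring with no repeats: "gdchea" with length 6

6


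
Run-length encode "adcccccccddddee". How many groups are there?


Input: adcccccccddddee
Scanning for consecutive runs:
  Group 1: 'a' x 1 (positions 0-0)
  Group 2: 'd' x 1 (positions 1-1)
  Group 3: 'c' x 7 (positions 2-8)
  Group 4: 'd' x 4 (positions 9-12)
  Group 5: 'e' x 2 (positions 13-14)
Total groups: 5

5


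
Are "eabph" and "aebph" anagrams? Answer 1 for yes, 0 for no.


Strings: "eabph", "aebph"
Sorted first:  abehp
Sorted second: abehp
Sorted forms match => anagrams

1


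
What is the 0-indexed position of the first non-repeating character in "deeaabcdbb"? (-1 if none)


Input: deeaabcdbb
Character frequencies:
  'a': 2
  'b': 3
  'c': 1
  'd': 2
  'e': 2
Scanning left to right for freq == 1:
  Position 0 ('d'): freq=2, skip
  Position 1 ('e'): freq=2, skip
  Position 2 ('e'): freq=2, skip
  Position 3 ('a'): freq=2, skip
  Position 4 ('a'): freq=2, skip
  Position 5 ('b'): freq=3, skip
  Position 6 ('c'): unique! => answer = 6

6


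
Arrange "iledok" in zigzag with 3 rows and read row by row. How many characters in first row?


Zigzag "iledok" into 3 rows:
Placing characters:
  'i' => row 0
  'l' => row 1
  'e' => row 2
  'd' => row 1
  'o' => row 0
  'k' => row 1
Rows:
  Row 0: "io"
  Row 1: "ldk"
  Row 2: "e"
First row length: 2

2


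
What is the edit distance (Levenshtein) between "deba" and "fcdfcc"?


Computing edit distance: "deba" -> "fcdfcc"
DP table:
           f    c    d    f    c    c
      0    1    2    3    4    5    6
  d   1    1    2    2    3    4    5
  e   2    2    2    3    3    4    5
  b   3    3    3    3    4    4    5
  a   4    4    4    4    4    5    5
Edit distance = dp[4][6] = 5

5


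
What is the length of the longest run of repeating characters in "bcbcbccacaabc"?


Input: "bcbcbccacaabc"
Scanning for longest run:
  Position 1 ('c'): new char, reset run to 1
  Position 2 ('b'): new char, reset run to 1
  Position 3 ('c'): new char, reset run to 1
  Position 4 ('b'): new char, reset run to 1
  Position 5 ('c'): new char, reset run to 1
  Position 6 ('c'): continues run of 'c', length=2
  Position 7 ('a'): new char, reset run to 1
  Position 8 ('c'): new char, reset run to 1
  Position 9 ('a'): new char, reset run to 1
  Position 10 ('a'): continues run of 'a', length=2
  Position 11 ('b'): new char, reset run to 1
  Position 12 ('c'): new char, reset run to 1
Longest run: 'c' with length 2

2


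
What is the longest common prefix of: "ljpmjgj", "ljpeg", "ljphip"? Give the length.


Words: ljpmjgj, ljpeg, ljphip
  Position 0: all 'l' => match
  Position 1: all 'j' => match
  Position 2: all 'p' => match
  Position 3: ('m', 'e', 'h') => mismatch, stop
LCP = "ljp" (length 3)

3


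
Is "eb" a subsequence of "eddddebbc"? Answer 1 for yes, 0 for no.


Check if "eb" is a subsequence of "eddddebbc"
Greedy scan:
  Position 0 ('e'): matches sub[0] = 'e'
  Position 1 ('d'): no match needed
  Position 2 ('d'): no match needed
  Position 3 ('d'): no match needed
  Position 4 ('d'): no match needed
  Position 5 ('e'): no match needed
  Position 6 ('b'): matches sub[1] = 'b'
  Position 7 ('b'): no match needed
  Position 8 ('c'): no match needed
All 2 characters matched => is a subsequence

1


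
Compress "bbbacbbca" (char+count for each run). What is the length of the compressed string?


Input: bbbacbbca
Runs:
  'b' x 3 => "b3"
  'a' x 1 => "a1"
  'c' x 1 => "c1"
  'b' x 2 => "b2"
  'c' x 1 => "c1"
  'a' x 1 => "a1"
Compressed: "b3a1c1b2c1a1"
Compressed length: 12

12


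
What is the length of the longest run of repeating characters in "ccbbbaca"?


Input: "ccbbbaca"
Scanning for longest run:
  Position 1 ('c'): continues run of 'c', length=2
  Position 2 ('b'): new char, reset run to 1
  Position 3 ('b'): continues run of 'b', length=2
  Position 4 ('b'): continues run of 'b', length=3
  Position 5 ('a'): new char, reset run to 1
  Position 6 ('c'): new char, reset run to 1
  Position 7 ('a'): new char, reset run to 1
Longest run: 'b' with length 3

3


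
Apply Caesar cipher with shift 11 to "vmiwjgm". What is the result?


Caesar cipher: shift "vmiwjgm" by 11
  'v' (pos 21) + 11 = pos 6 = 'g'
  'm' (pos 12) + 11 = pos 23 = 'x'
  'i' (pos 8) + 11 = pos 19 = 't'
  'w' (pos 22) + 11 = pos 7 = 'h'
  'j' (pos 9) + 11 = pos 20 = 'u'
  'g' (pos 6) + 11 = pos 17 = 'r'
  'm' (pos 12) + 11 = pos 23 = 'x'
Result: gxthurx

gxthurx


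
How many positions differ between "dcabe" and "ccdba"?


Comparing "dcabe" and "ccdba" position by position:
  Position 0: 'd' vs 'c' => DIFFER
  Position 1: 'c' vs 'c' => same
  Position 2: 'a' vs 'd' => DIFFER
  Position 3: 'b' vs 'b' => same
  Position 4: 'e' vs 'a' => DIFFER
Positions that differ: 3

3


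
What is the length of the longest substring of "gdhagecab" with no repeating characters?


Input: "gdhagecab"
Sliding window (track last position of each char):
  Position 0 ('g'): window [0,0] length 1 -- new best
  Position 1 ('d'): window [0,1] length 2 -- new best
  Position 2 ('h'): window [0,2] length 3 -- new best
  Position 3 ('a'): window [0,3] length 4 -- new best
  Position 4 ('g'): repeat (last at 0), move window start to 1
  Position 4 ('g'): window [1,4] length 4
  Position 5 ('e'): window [1,5] length 5 -- new best
  Position 6 ('c'): window [1,6] length 6 -- new best
  Position 7 ('a'): repeat (last at 3), move window start to 4
  Position 7 ('a'): window [4,7] length 4
  Position 8 ('b'): window [4,8] length 5
Longest substring with no repeats: "dhagec" with length 6

6


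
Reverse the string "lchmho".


Input: lchmho
Reading characters right to left:
  Position 5: 'o'
  Position 4: 'h'
  Position 3: 'm'
  Position 2: 'h'
  Position 1: 'c'
  Position 0: 'l'
Reversed: ohmhcl

ohmhcl


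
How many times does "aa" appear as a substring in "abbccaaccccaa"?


Searching for "aa" in "abbccaaccccaa"
Scanning each position:
  Position 0: "ab" => no
  Position 1: "bb" => no
  Position 2: "bc" => no
  Position 3: "cc" => no
  Position 4: "ca" => no
  Position 5: "aa" => MATCH
  Position 6: "ac" => no
  Position 7: "cc" => no
  Position 8: "cc" => no
  Position 9: "cc" => no
  Position 10: "ca" => no
  Position 11: "aa" => MATCH
Total occurrences: 2

2


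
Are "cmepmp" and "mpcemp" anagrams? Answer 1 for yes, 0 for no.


Strings: "cmepmp", "mpcemp"
Sorted first:  cemmpp
Sorted second: cemmpp
Sorted forms match => anagrams

1


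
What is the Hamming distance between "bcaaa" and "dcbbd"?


Comparing "bcaaa" and "dcbbd" position by position:
  Position 0: 'b' vs 'd' => differ
  Position 1: 'c' vs 'c' => same
  Position 2: 'a' vs 'b' => differ
  Position 3: 'a' vs 'b' => differ
  Position 4: 'a' vs 'd' => differ
Total differences (Hamming distance): 4

4


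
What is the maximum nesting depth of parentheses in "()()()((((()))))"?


Input: "()()()((((()))))"
Tracking depth:
  Position 0 '(': depth becomes 1
  Position 1 ')': depth becomes 0
  Position 2 '(': depth becomes 1
  Position 3 ')': depth becomes 0
  Position 4 '(': depth becomes 1
  Position 5 ')': depth becomes 0
  Position 6 '(': depth becomes 1
  Position 7 '(': depth becomes 2
  Position 8 '(': depth becomes 3
  Position 9 '(': depth becomes 4
  Position 10 '(': depth becomes 5
  Position 11 ')': depth becomes 4
  Position 12 ')': depth becomes 3
  Position 13 ')': depth becomes 2
  Position 14 ')': depth becomes 1
  Position 15 ')': depth becomes 0
Maximum depth reached: 5

5


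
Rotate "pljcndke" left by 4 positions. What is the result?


Input: "pljcndke", rotate left by 4
First 4 characters: "pljc"
Remaining characters: "ndke"
Concatenate remaining + first: "ndke" + "pljc" = "ndkepljc"

ndkepljc


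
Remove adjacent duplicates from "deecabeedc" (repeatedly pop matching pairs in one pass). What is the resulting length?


Input: deecabeedc
Stack-based adjacent duplicate removal:
  Read 'd': push. Stack: d
  Read 'e': push. Stack: de
  Read 'e': matches stack top 'e' => pop. Stack: d
  Read 'c': push. Stack: dc
  Read 'a': push. Stack: dca
  Read 'b': push. Stack: dcab
  Read 'e': push. Stack: dcabe
  Read 'e': matches stack top 'e' => pop. Stack: dcab
  Read 'd': push. Stack: dcabd
  Read 'c': push. Stack: dcabdc
Final stack: "dcabdc" (length 6)

6


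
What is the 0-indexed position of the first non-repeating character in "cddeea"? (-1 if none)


Input: cddeea
Character frequencies:
  'a': 1
  'c': 1
  'd': 2
  'e': 2
Scanning left to right for freq == 1:
  Position 0 ('c'): unique! => answer = 0

0


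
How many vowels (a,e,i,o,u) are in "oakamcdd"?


Input: oakamcdd
Checking each character:
  'o' at position 0: vowel (running total: 1)
  'a' at position 1: vowel (running total: 2)
  'k' at position 2: consonant
  'a' at position 3: vowel (running total: 3)
  'm' at position 4: consonant
  'c' at position 5: consonant
  'd' at position 6: consonant
  'd' at position 7: consonant
Total vowels: 3

3


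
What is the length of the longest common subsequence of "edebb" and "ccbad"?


LCS of "edebb" and "ccbad"
DP table:
           c    c    b    a    d
      0    0    0    0    0    0
  e   0    0    0    0    0    0
  d   0    0    0    0    0    1
  e   0    0    0    0    0    1
  b   0    0    0    1    1    1
  b   0    0    0    1    1    1
LCS length = dp[5][5] = 1

1


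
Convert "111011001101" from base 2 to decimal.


Input: "111011001101" in base 2
Positional expansion:
  Digit '1' (value 1) x 2^11 = 2048
  Digit '1' (value 1) x 2^10 = 1024
  Digit '1' (value 1) x 2^9 = 512
  Digit '0' (value 0) x 2^8 = 0
  Digit '1' (value 1) x 2^7 = 128
  Digit '1' (value 1) x 2^6 = 64
  Digit '0' (value 0) x 2^5 = 0
  Digit '0' (value 0) x 2^4 = 0
  Digit '1' (value 1) x 2^3 = 8
  Digit '1' (value 1) x 2^2 = 4
  Digit '0' (value 0) x 2^1 = 0
  Digit '1' (value 1) x 2^0 = 1
Sum = 3789

3789


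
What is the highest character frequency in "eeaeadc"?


Input: eeaeadc
Character counts:
  'a': 2
  'c': 1
  'd': 1
  'e': 3
Maximum frequency: 3

3


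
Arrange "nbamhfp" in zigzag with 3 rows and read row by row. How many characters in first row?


Zigzag "nbamhfp" into 3 rows:
Placing characters:
  'n' => row 0
  'b' => row 1
  'a' => row 2
  'm' => row 1
  'h' => row 0
  'f' => row 1
  'p' => row 2
Rows:
  Row 0: "nh"
  Row 1: "bmf"
  Row 2: "ap"
First row length: 2

2


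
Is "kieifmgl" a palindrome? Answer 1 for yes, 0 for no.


Input: kieifmgl
Reversed: lgmfieik
  Compare pos 0 ('k') with pos 7 ('l'): MISMATCH
  Compare pos 1 ('i') with pos 6 ('g'): MISMATCH
  Compare pos 2 ('e') with pos 5 ('m'): MISMATCH
  Compare pos 3 ('i') with pos 4 ('f'): MISMATCH
Result: not a palindrome

0


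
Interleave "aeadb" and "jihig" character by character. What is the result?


Interleaving "aeadb" and "jihig":
  Position 0: 'a' from first, 'j' from second => "aj"
  Position 1: 'e' from first, 'i' from second => "ei"
  Position 2: 'a' from first, 'h' from second => "ah"
  Position 3: 'd' from first, 'i' from second => "di"
  Position 4: 'b' from first, 'g' from second => "bg"
Result: ajeiahdibg

ajeiahdibg


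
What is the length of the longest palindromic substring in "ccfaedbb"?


Input: "ccfaedbb"
Checking substrings for palindromes:
  [0:2] "cc" (len 2) => palindrome
  [6:8] "bb" (len 2) => palindrome
Longest palindromic substring: "cc" with length 2

2


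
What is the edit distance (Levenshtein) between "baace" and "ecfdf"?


Computing edit distance: "baace" -> "ecfdf"
DP table:
           e    c    f    d    f
      0    1    2    3    4    5
  b   1    1    2    3    4    5
  a   2    2    2    3    4    5
  a   3    3    3    3    4    5
  c   4    4    3    4    4    5
  e   5    4    4    4    5    5
Edit distance = dp[5][5] = 5

5


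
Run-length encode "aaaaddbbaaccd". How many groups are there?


Input: aaaaddbbaaccd
Scanning for consecutive runs:
  Group 1: 'a' x 4 (positions 0-3)
  Group 2: 'd' x 2 (positions 4-5)
  Group 3: 'b' x 2 (positions 6-7)
  Group 4: 'a' x 2 (positions 8-9)
  Group 5: 'c' x 2 (positions 10-11)
  Group 6: 'd' x 1 (positions 12-12)
Total groups: 6

6


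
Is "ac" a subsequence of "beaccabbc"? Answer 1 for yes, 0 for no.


Check if "ac" is a subsequence of "beaccabbc"
Greedy scan:
  Position 0 ('b'): no match needed
  Position 1 ('e'): no match needed
  Position 2 ('a'): matches sub[0] = 'a'
  Position 3 ('c'): matches sub[1] = 'c'
  Position 4 ('c'): no match needed
  Position 5 ('a'): no match needed
  Position 6 ('b'): no match needed
  Position 7 ('b'): no match needed
  Position 8 ('c'): no match needed
All 2 characters matched => is a subsequence

1


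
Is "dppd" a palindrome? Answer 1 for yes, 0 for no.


Input: dppd
Reversed: dppd
  Compare pos 0 ('d') with pos 3 ('d'): match
  Compare pos 1 ('p') with pos 2 ('p'): match
Result: palindrome

1


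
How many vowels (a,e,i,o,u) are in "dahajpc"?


Input: dahajpc
Checking each character:
  'd' at position 0: consonant
  'a' at position 1: vowel (running total: 1)
  'h' at position 2: consonant
  'a' at position 3: vowel (running total: 2)
  'j' at position 4: consonant
  'p' at position 5: consonant
  'c' at position 6: consonant
Total vowels: 2

2


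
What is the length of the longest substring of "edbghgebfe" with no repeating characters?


Input: "edbghgebfe"
Sliding window (track last position of each char):
  Position 0 ('e'): window [0,0] length 1 -- new best
  Position 1 ('d'): window [0,1] length 2 -- new best
  Position 2 ('b'): window [0,2] length 3 -- new best
  Position 3 ('g'): window [0,3] length 4 -- new best
  Position 4 ('h'): window [0,4] length 5 -- new best
  Position 5 ('g'): repeat (last at 3), move window start to 4
  Position 5 ('g'): window [4,5] length 2
  Position 6 ('e'): window [4,6] length 3
  Position 7 ('b'): window [4,7] length 4
  Position 8 ('f'): window [4,8] length 5
  Position 9 ('e'): repeat (last at 6), move window start to 7
  Position 9 ('e'): window [7,9] length 3
Longest substring with no repeats: "edbgh" with length 5

5


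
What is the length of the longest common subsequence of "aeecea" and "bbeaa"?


LCS of "aeecea" and "bbeaa"
DP table:
           b    b    e    a    a
      0    0    0    0    0    0
  a   0    0    0    0    1    1
  e   0    0    0    1    1    1
  e   0    0    0    1    1    1
  c   0    0    0    1    1    1
  e   0    0    0    1    1    1
  a   0    0    0    1    2    2
LCS length = dp[6][5] = 2

2


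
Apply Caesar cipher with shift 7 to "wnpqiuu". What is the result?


Caesar cipher: shift "wnpqiuu" by 7
  'w' (pos 22) + 7 = pos 3 = 'd'
  'n' (pos 13) + 7 = pos 20 = 'u'
  'p' (pos 15) + 7 = pos 22 = 'w'
  'q' (pos 16) + 7 = pos 23 = 'x'
  'i' (pos 8) + 7 = pos 15 = 'p'
  'u' (pos 20) + 7 = pos 1 = 'b'
  'u' (pos 20) + 7 = pos 1 = 'b'
Result: duwxpbb

duwxpbb


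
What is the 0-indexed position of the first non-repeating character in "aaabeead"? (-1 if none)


Input: aaabeead
Character frequencies:
  'a': 4
  'b': 1
  'd': 1
  'e': 2
Scanning left to right for freq == 1:
  Position 0 ('a'): freq=4, skip
  Position 1 ('a'): freq=4, skip
  Position 2 ('a'): freq=4, skip
  Position 3 ('b'): unique! => answer = 3

3


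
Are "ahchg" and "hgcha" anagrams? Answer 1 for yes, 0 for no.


Strings: "ahchg", "hgcha"
Sorted first:  acghh
Sorted second: acghh
Sorted forms match => anagrams

1


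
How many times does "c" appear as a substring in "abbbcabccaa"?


Searching for "c" in "abbbcabccaa"
Scanning each position:
  Position 0: "a" => no
  Position 1: "b" => no
  Position 2: "b" => no
  Position 3: "b" => no
  Position 4: "c" => MATCH
  Position 5: "a" => no
  Position 6: "b" => no
  Position 7: "c" => MATCH
  Position 8: "c" => MATCH
  Position 9: "a" => no
  Position 10: "a" => no
Total occurrences: 3

3


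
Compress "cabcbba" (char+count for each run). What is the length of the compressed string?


Input: cabcbba
Runs:
  'c' x 1 => "c1"
  'a' x 1 => "a1"
  'b' x 1 => "b1"
  'c' x 1 => "c1"
  'b' x 2 => "b2"
  'a' x 1 => "a1"
Compressed: "c1a1b1c1b2a1"
Compressed length: 12

12


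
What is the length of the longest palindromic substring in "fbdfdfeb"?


Input: "fbdfdfeb"
Checking substrings for palindromes:
  [2:5] "dfd" (len 3) => palindrome
  [3:6] "fdf" (len 3) => palindrome
Longest palindromic substring: "dfd" with length 3

3


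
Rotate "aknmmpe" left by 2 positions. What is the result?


Input: "aknmmpe", rotate left by 2
First 2 characters: "ak"
Remaining characters: "nmmpe"
Concatenate remaining + first: "nmmpe" + "ak" = "nmmpeak"

nmmpeak


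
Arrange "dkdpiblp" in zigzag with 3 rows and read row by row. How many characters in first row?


Zigzag "dkdpiblp" into 3 rows:
Placing characters:
  'd' => row 0
  'k' => row 1
  'd' => row 2
  'p' => row 1
  'i' => row 0
  'b' => row 1
  'l' => row 2
  'p' => row 1
Rows:
  Row 0: "di"
  Row 1: "kpbp"
  Row 2: "dl"
First row length: 2

2


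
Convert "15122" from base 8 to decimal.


Input: "15122" in base 8
Positional expansion:
  Digit '1' (value 1) x 8^4 = 4096
  Digit '5' (value 5) x 8^3 = 2560
  Digit '1' (value 1) x 8^2 = 64
  Digit '2' (value 2) x 8^1 = 16
  Digit '2' (value 2) x 8^0 = 2
Sum = 6738

6738


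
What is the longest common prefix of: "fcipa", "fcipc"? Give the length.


Words: fcipa, fcipc
  Position 0: all 'f' => match
  Position 1: all 'c' => match
  Position 2: all 'i' => match
  Position 3: all 'p' => match
  Position 4: ('a', 'c') => mismatch, stop
LCP = "fcip" (length 4)

4


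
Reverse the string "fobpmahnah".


Input: fobpmahnah
Reading characters right to left:
  Position 9: 'h'
  Position 8: 'a'
  Position 7: 'n'
  Position 6: 'h'
  Position 5: 'a'
  Position 4: 'm'
  Position 3: 'p'
  Position 2: 'b'
  Position 1: 'o'
  Position 0: 'f'
Reversed: hanhampbof

hanhampbof


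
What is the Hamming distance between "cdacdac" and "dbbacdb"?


Comparing "cdacdac" and "dbbacdb" position by position:
  Position 0: 'c' vs 'd' => differ
  Position 1: 'd' vs 'b' => differ
  Position 2: 'a' vs 'b' => differ
  Position 3: 'c' vs 'a' => differ
  Position 4: 'd' vs 'c' => differ
  Position 5: 'a' vs 'd' => differ
  Position 6: 'c' vs 'b' => differ
Total differences (Hamming distance): 7

7


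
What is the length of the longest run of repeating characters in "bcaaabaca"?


Input: "bcaaabaca"
Scanning for longest run:
  Position 1 ('c'): new char, reset run to 1
  Position 2 ('a'): new char, reset run to 1
  Position 3 ('a'): continues run of 'a', length=2
  Position 4 ('a'): continues run of 'a', length=3
  Position 5 ('b'): new char, reset run to 1
  Position 6 ('a'): new char, reset run to 1
  Position 7 ('c'): new char, reset run to 1
  Position 8 ('a'): new char, reset run to 1
Longest run: 'a' with length 3

3


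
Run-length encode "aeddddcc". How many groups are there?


Input: aeddddcc
Scanning for consecutive runs:
  Group 1: 'a' x 1 (positions 0-0)
  Group 2: 'e' x 1 (positions 1-1)
  Group 3: 'd' x 4 (positions 2-5)
  Group 4: 'c' x 2 (positions 6-7)
Total groups: 4

4


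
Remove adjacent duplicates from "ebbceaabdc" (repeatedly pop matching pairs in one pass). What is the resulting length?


Input: ebbceaabdc
Stack-based adjacent duplicate removal:
  Read 'e': push. Stack: e
  Read 'b': push. Stack: eb
  Read 'b': matches stack top 'b' => pop. Stack: e
  Read 'c': push. Stack: ec
  Read 'e': push. Stack: ece
  Read 'a': push. Stack: ecea
  Read 'a': matches stack top 'a' => pop. Stack: ece
  Read 'b': push. Stack: eceb
  Read 'd': push. Stack: ecebd
  Read 'c': push. Stack: ecebdc
Final stack: "ecebdc" (length 6)

6


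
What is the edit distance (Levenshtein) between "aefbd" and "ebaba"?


Computing edit distance: "aefbd" -> "ebaba"
DP table:
           e    b    a    b    a
      0    1    2    3    4    5
  a   1    1    2    2    3    4
  e   2    1    2    3    3    4
  f   3    2    2    3    4    4
  b   4    3    2    3    3    4
  d   5    4    3    3    4    4
Edit distance = dp[5][5] = 4

4


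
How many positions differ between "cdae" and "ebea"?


Comparing "cdae" and "ebea" position by position:
  Position 0: 'c' vs 'e' => DIFFER
  Position 1: 'd' vs 'b' => DIFFER
  Position 2: 'a' vs 'e' => DIFFER
  Position 3: 'e' vs 'a' => DIFFER
Positions that differ: 4

4


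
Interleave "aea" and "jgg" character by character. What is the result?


Interleaving "aea" and "jgg":
  Position 0: 'a' from first, 'j' from second => "aj"
  Position 1: 'e' from first, 'g' from second => "eg"
  Position 2: 'a' from first, 'g' from second => "ag"
Result: ajegag

ajegag


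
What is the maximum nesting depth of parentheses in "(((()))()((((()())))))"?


Input: "(((()))()((((()())))))"
Tracking depth:
  Position 0 '(': depth becomes 1
  Position 1 '(': depth becomes 2
  Position 2 '(': depth becomes 3
  Position 3 '(': depth becomes 4
  Position 4 ')': depth becomes 3
  Position 5 ')': depth becomes 2
  Position 6 ')': depth becomes 1
  Position 7 '(': depth becomes 2
  Position 8 ')': depth becomes 1
  Position 9 '(': depth becomes 2
  Position 10 '(': depth becomes 3
  Position 11 '(': depth becomes 4
  Position 12 '(': depth becomes 5
  Position 13 '(': depth becomes 6
  Position 14 ')': depth becomes 5
  Position 15 '(': depth becomes 6
  Position 16 ')': depth becomes 5
  Position 17 ')': depth becomes 4
  Position 18 ')': depth becomes 3
  Position 19 ')': depth becomes 2
  Position 20 ')': depth becomes 1
  Position 21 ')': depth becomes 0
Maximum depth reached: 6

6


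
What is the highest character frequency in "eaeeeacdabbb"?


Input: eaeeeacdabbb
Character counts:
  'a': 3
  'b': 3
  'c': 1
  'd': 1
  'e': 4
Maximum frequency: 4

4


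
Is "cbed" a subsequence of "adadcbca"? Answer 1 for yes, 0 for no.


Check if "cbed" is a subsequence of "adadcbca"
Greedy scan:
  Position 0 ('a'): no match needed
  Position 1 ('d'): no match needed
  Position 2 ('a'): no match needed
  Position 3 ('d'): no match needed
  Position 4 ('c'): matches sub[0] = 'c'
  Position 5 ('b'): matches sub[1] = 'b'
  Position 6 ('c'): no match needed
  Position 7 ('a'): no match needed
Only matched 2/4 characters => not a subsequence

0


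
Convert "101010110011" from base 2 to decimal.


Input: "101010110011" in base 2
Positional expansion:
  Digit '1' (value 1) x 2^11 = 2048
  Digit '0' (value 0) x 2^10 = 0
  Digit '1' (value 1) x 2^9 = 512
  Digit '0' (value 0) x 2^8 = 0
  Digit '1' (value 1) x 2^7 = 128
  Digit '0' (value 0) x 2^6 = 0
  Digit '1' (value 1) x 2^5 = 32
  Digit '1' (value 1) x 2^4 = 16
  Digit '0' (value 0) x 2^3 = 0
  Digit '0' (value 0) x 2^2 = 0
  Digit '1' (value 1) x 2^1 = 2
  Digit '1' (value 1) x 2^0 = 1
Sum = 2739

2739


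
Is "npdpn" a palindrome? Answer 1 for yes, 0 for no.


Input: npdpn
Reversed: npdpn
  Compare pos 0 ('n') with pos 4 ('n'): match
  Compare pos 1 ('p') with pos 3 ('p'): match
Result: palindrome

1


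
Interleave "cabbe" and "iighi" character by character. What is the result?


Interleaving "cabbe" and "iighi":
  Position 0: 'c' from first, 'i' from second => "ci"
  Position 1: 'a' from first, 'i' from second => "ai"
  Position 2: 'b' from first, 'g' from second => "bg"
  Position 3: 'b' from first, 'h' from second => "bh"
  Position 4: 'e' from first, 'i' from second => "ei"
Result: ciaibgbhei

ciaibgbhei


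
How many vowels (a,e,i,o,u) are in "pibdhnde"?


Input: pibdhnde
Checking each character:
  'p' at position 0: consonant
  'i' at position 1: vowel (running total: 1)
  'b' at position 2: consonant
  'd' at position 3: consonant
  'h' at position 4: consonant
  'n' at position 5: consonant
  'd' at position 6: consonant
  'e' at position 7: vowel (running total: 2)
Total vowels: 2

2


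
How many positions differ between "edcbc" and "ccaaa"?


Comparing "edcbc" and "ccaaa" position by position:
  Position 0: 'e' vs 'c' => DIFFER
  Position 1: 'd' vs 'c' => DIFFER
  Position 2: 'c' vs 'a' => DIFFER
  Position 3: 'b' vs 'a' => DIFFER
  Position 4: 'c' vs 'a' => DIFFER
Positions that differ: 5

5


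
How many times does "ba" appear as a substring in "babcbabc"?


Searching for "ba" in "babcbabc"
Scanning each position:
  Position 0: "ba" => MATCH
  Position 1: "ab" => no
  Position 2: "bc" => no
  Position 3: "cb" => no
  Position 4: "ba" => MATCH
  Position 5: "ab" => no
  Position 6: "bc" => no
Total occurrences: 2

2


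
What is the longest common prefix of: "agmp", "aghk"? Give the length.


Words: agmp, aghk
  Position 0: all 'a' => match
  Position 1: all 'g' => match
  Position 2: ('m', 'h') => mismatch, stop
LCP = "ag" (length 2)

2


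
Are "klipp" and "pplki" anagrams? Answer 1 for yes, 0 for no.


Strings: "klipp", "pplki"
Sorted first:  iklpp
Sorted second: iklpp
Sorted forms match => anagrams

1


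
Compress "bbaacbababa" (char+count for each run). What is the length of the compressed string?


Input: bbaacbababa
Runs:
  'b' x 2 => "b2"
  'a' x 2 => "a2"
  'c' x 1 => "c1"
  'b' x 1 => "b1"
  'a' x 1 => "a1"
  'b' x 1 => "b1"
  'a' x 1 => "a1"
  'b' x 1 => "b1"
  'a' x 1 => "a1"
Compressed: "b2a2c1b1a1b1a1b1a1"
Compressed length: 18

18


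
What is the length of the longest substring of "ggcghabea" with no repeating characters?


Input: "ggcghabea"
Sliding window (track last position of each char):
  Position 0 ('g'): window [0,0] length 1 -- new best
  Position 1 ('g'): repeat (last at 0), move window start to 1
  Position 1 ('g'): window [1,1] length 1
  Position 2 ('c'): window [1,2] length 2 -- new best
  Position 3 ('g'): repeat (last at 1), move window start to 2
  Position 3 ('g'): window [2,3] length 2
  Position 4 ('h'): window [2,4] length 3 -- new best
  Position 5 ('a'): window [2,5] length 4 -- new best
  Position 6 ('b'): window [2,6] length 5 -- new best
  Position 7 ('e'): window [2,7] length 6 -- new best
  Position 8 ('a'): repeat (last at 5), move window start to 6
  Position 8 ('a'): window [6,8] length 3
Longest substring with no repeats: "cghabe" with length 6

6


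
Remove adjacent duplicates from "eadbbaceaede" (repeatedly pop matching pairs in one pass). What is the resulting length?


Input: eadbbaceaede
Stack-based adjacent duplicate removal:
  Read 'e': push. Stack: e
  Read 'a': push. Stack: ea
  Read 'd': push. Stack: ead
  Read 'b': push. Stack: eadb
  Read 'b': matches stack top 'b' => pop. Stack: ead
  Read 'a': push. Stack: eada
  Read 'c': push. Stack: eadac
  Read 'e': push. Stack: eadace
  Read 'a': push. Stack: eadacea
  Read 'e': push. Stack: eadaceae
  Read 'd': push. Stack: eadaceaed
  Read 'e': push. Stack: eadaceaede
Final stack: "eadaceaede" (length 10)

10


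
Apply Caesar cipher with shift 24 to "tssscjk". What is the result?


Caesar cipher: shift "tssscjk" by 24
  't' (pos 19) + 24 = pos 17 = 'r'
  's' (pos 18) + 24 = pos 16 = 'q'
  's' (pos 18) + 24 = pos 16 = 'q'
  's' (pos 18) + 24 = pos 16 = 'q'
  'c' (pos 2) + 24 = pos 0 = 'a'
  'j' (pos 9) + 24 = pos 7 = 'h'
  'k' (pos 10) + 24 = pos 8 = 'i'
Result: rqqqahi

rqqqahi


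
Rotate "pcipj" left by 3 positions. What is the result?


Input: "pcipj", rotate left by 3
First 3 characters: "pci"
Remaining characters: "pj"
Concatenate remaining + first: "pj" + "pci" = "pjpci"

pjpci


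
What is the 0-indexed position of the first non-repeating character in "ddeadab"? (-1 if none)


Input: ddeadab
Character frequencies:
  'a': 2
  'b': 1
  'd': 3
  'e': 1
Scanning left to right for freq == 1:
  Position 0 ('d'): freq=3, skip
  Position 1 ('d'): freq=3, skip
  Position 2 ('e'): unique! => answer = 2

2


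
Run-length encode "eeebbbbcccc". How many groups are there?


Input: eeebbbbcccc
Scanning for consecutive runs:
  Group 1: 'e' x 3 (positions 0-2)
  Group 2: 'b' x 4 (positions 3-6)
  Group 3: 'c' x 4 (positions 7-10)
Total groups: 3

3


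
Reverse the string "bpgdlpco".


Input: bpgdlpco
Reading characters right to left:
  Position 7: 'o'
  Position 6: 'c'
  Position 5: 'p'
  Position 4: 'l'
  Position 3: 'd'
  Position 2: 'g'
  Position 1: 'p'
  Position 0: 'b'
Reversed: ocpldgpb

ocpldgpb


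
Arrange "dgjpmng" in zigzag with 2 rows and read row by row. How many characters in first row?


Zigzag "dgjpmng" into 2 rows:
Placing characters:
  'd' => row 0
  'g' => row 1
  'j' => row 0
  'p' => row 1
  'm' => row 0
  'n' => row 1
  'g' => row 0
Rows:
  Row 0: "djmg"
  Row 1: "gpn"
First row length: 4

4


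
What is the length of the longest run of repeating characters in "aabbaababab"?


Input: "aabbaababab"
Scanning for longest run:
  Position 1 ('a'): continues run of 'a', length=2
  Position 2 ('b'): new char, reset run to 1
  Position 3 ('b'): continues run of 'b', length=2
  Position 4 ('a'): new char, reset run to 1
  Position 5 ('a'): continues run of 'a', length=2
  Position 6 ('b'): new char, reset run to 1
  Position 7 ('a'): new char, reset run to 1
  Position 8 ('b'): new char, reset run to 1
  Position 9 ('a'): new char, reset run to 1
  Position 10 ('b'): new char, reset run to 1
Longest run: 'a' with length 2

2


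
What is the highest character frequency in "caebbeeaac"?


Input: caebbeeaac
Character counts:
  'a': 3
  'b': 2
  'c': 2
  'e': 3
Maximum frequency: 3

3


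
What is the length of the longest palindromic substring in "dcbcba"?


Input: "dcbcba"
Checking substrings for palindromes:
  [1:4] "cbc" (len 3) => palindrome
  [2:5] "bcb" (len 3) => palindrome
Longest palindromic substring: "cbc" with length 3

3


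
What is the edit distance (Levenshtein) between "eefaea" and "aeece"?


Computing edit distance: "eefaea" -> "aeece"
DP table:
           a    e    e    c    e
      0    1    2    3    4    5
  e   1    1    1    2    3    4
  e   2    2    1    1    2    3
  f   3    3    2    2    2    3
  a   4    3    3    3    3    3
  e   5    4    3    3    4    3
  a   6    5    4    4    4    4
Edit distance = dp[6][5] = 4

4


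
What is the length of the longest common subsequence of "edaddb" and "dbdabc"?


LCS of "edaddb" and "dbdabc"
DP table:
           d    b    d    a    b    c
      0    0    0    0    0    0    0
  e   0    0    0    0    0    0    0
  d   0    1    1    1    1    1    1
  a   0    1    1    1    2    2    2
  d   0    1    1    2    2    2    2
  d   0    1    1    2    2    2    2
  b   0    1    2    2    2    3    3
LCS length = dp[6][6] = 3

3


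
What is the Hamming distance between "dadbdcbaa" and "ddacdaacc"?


Comparing "dadbdcbaa" and "ddacdaacc" position by position:
  Position 0: 'd' vs 'd' => same
  Position 1: 'a' vs 'd' => differ
  Position 2: 'd' vs 'a' => differ
  Position 3: 'b' vs 'c' => differ
  Position 4: 'd' vs 'd' => same
  Position 5: 'c' vs 'a' => differ
  Position 6: 'b' vs 'a' => differ
  Position 7: 'a' vs 'c' => differ
  Position 8: 'a' vs 'c' => differ
Total differences (Hamming distance): 7

7


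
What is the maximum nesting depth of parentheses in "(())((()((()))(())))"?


Input: "(())((()((()))(())))"
Tracking depth:
  Position 0 '(': depth becomes 1
  Position 1 '(': depth becomes 2
  Position 2 ')': depth becomes 1
  Position 3 ')': depth becomes 0
  Position 4 '(': depth becomes 1
  Position 5 '(': depth becomes 2
  Position 6 '(': depth becomes 3
  Position 7 ')': depth becomes 2
  Position 8 '(': depth becomes 3
  Position 9 '(': depth becomes 4
  Position 10 '(': depth becomes 5
  Position 11 ')': depth becomes 4
  Position 12 ')': depth becomes 3
  Position 13 ')': depth becomes 2
  Position 14 '(': depth becomes 3
  Position 15 '(': depth becomes 4
  Position 16 ')': depth becomes 3
  Position 17 ')': depth becomes 2
  Position 18 ')': depth becomes 1
  Position 19 ')': depth becomes 0
Maximum depth reached: 5

5


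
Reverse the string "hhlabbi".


Input: hhlabbi
Reading characters right to left:
  Position 6: 'i'
  Position 5: 'b'
  Position 4: 'b'
  Position 3: 'a'
  Position 2: 'l'
  Position 1: 'h'
  Position 0: 'h'
Reversed: ibbalhh

ibbalhh


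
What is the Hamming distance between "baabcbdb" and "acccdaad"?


Comparing "baabcbdb" and "acccdaad" position by position:
  Position 0: 'b' vs 'a' => differ
  Position 1: 'a' vs 'c' => differ
  Position 2: 'a' vs 'c' => differ
  Position 3: 'b' vs 'c' => differ
  Position 4: 'c' vs 'd' => differ
  Position 5: 'b' vs 'a' => differ
  Position 6: 'd' vs 'a' => differ
  Position 7: 'b' vs 'd' => differ
Total differences (Hamming distance): 8

8


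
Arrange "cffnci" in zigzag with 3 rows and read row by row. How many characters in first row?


Zigzag "cffnci" into 3 rows:
Placing characters:
  'c' => row 0
  'f' => row 1
  'f' => row 2
  'n' => row 1
  'c' => row 0
  'i' => row 1
Rows:
  Row 0: "cc"
  Row 1: "fni"
  Row 2: "f"
First row length: 2

2


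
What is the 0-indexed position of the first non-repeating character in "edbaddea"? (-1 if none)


Input: edbaddea
Character frequencies:
  'a': 2
  'b': 1
  'd': 3
  'e': 2
Scanning left to right for freq == 1:
  Position 0 ('e'): freq=2, skip
  Position 1 ('d'): freq=3, skip
  Position 2 ('b'): unique! => answer = 2

2


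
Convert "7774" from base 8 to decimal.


Input: "7774" in base 8
Positional expansion:
  Digit '7' (value 7) x 8^3 = 3584
  Digit '7' (value 7) x 8^2 = 448
  Digit '7' (value 7) x 8^1 = 56
  Digit '4' (value 4) x 8^0 = 4
Sum = 4092

4092


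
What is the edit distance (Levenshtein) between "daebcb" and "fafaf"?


Computing edit distance: "daebcb" -> "fafaf"
DP table:
           f    a    f    a    f
      0    1    2    3    4    5
  d   1    1    2    3    4    5
  a   2    2    1    2    3    4
  e   3    3    2    2    3    4
  b   4    4    3    3    3    4
  c   5    5    4    4    4    4
  b   6    6    5    5    5    5
Edit distance = dp[6][5] = 5

5


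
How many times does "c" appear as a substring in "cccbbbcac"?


Searching for "c" in "cccbbbcac"
Scanning each position:
  Position 0: "c" => MATCH
  Position 1: "c" => MATCH
  Position 2: "c" => MATCH
  Position 3: "b" => no
  Position 4: "b" => no
  Position 5: "b" => no
  Position 6: "c" => MATCH
  Position 7: "a" => no
  Position 8: "c" => MATCH
Total occurrences: 5

5


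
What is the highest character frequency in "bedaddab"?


Input: bedaddab
Character counts:
  'a': 2
  'b': 2
  'd': 3
  'e': 1
Maximum frequency: 3

3


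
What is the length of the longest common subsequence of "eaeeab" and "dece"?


LCS of "eaeeab" and "dece"
DP table:
           d    e    c    e
      0    0    0    0    0
  e   0    0    1    1    1
  a   0    0    1    1    1
  e   0    0    1    1    2
  e   0    0    1    1    2
  a   0    0    1    1    2
  b   0    0    1    1    2
LCS length = dp[6][4] = 2

2


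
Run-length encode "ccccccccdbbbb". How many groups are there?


Input: ccccccccdbbbb
Scanning for consecutive runs:
  Group 1: 'c' x 8 (positions 0-7)
  Group 2: 'd' x 1 (positions 8-8)
  Group 3: 'b' x 4 (positions 9-12)
Total groups: 3

3


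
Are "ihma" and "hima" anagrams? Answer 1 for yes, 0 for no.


Strings: "ihma", "hima"
Sorted first:  ahim
Sorted second: ahim
Sorted forms match => anagrams

1


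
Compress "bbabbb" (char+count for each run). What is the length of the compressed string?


Input: bbabbb
Runs:
  'b' x 2 => "b2"
  'a' x 1 => "a1"
  'b' x 3 => "b3"
Compressed: "b2a1b3"
Compressed length: 6

6


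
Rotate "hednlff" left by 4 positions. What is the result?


Input: "hednlff", rotate left by 4
First 4 characters: "hedn"
Remaining characters: "lff"
Concatenate remaining + first: "lff" + "hedn" = "lffhedn"

lffhedn


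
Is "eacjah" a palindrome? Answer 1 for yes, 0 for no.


Input: eacjah
Reversed: hajcae
  Compare pos 0 ('e') with pos 5 ('h'): MISMATCH
  Compare pos 1 ('a') with pos 4 ('a'): match
  Compare pos 2 ('c') with pos 3 ('j'): MISMATCH
Result: not a palindrome

0


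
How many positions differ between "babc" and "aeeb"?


Comparing "babc" and "aeeb" position by position:
  Position 0: 'b' vs 'a' => DIFFER
  Position 1: 'a' vs 'e' => DIFFER
  Position 2: 'b' vs 'e' => DIFFER
  Position 3: 'c' vs 'b' => DIFFER
Positions that differ: 4

4


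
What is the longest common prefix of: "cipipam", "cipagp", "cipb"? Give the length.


Words: cipipam, cipagp, cipb
  Position 0: all 'c' => match
  Position 1: all 'i' => match
  Position 2: all 'p' => match
  Position 3: ('i', 'a', 'b') => mismatch, stop
LCP = "cip" (length 3)

3


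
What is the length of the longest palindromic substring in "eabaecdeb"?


Input: "eabaecdeb"
Checking substrings for palindromes:
  [0:5] "eabae" (len 5) => palindrome
  [1:4] "aba" (len 3) => palindrome
Longest palindromic substring: "eabae" with length 5

5


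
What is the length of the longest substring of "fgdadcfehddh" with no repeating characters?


Input: "fgdadcfehddh"
Sliding window (track last position of each char):
  Position 0 ('f'): window [0,0] length 1 -- new best
  Position 1 ('g'): window [0,1] length 2 -- new best
  Position 2 ('d'): window [0,2] length 3 -- new best
  Position 3 ('a'): window [0,3] length 4 -- new best
  Position 4 ('d'): repeat (last at 2), move window start to 3
  Position 4 ('d'): window [3,4] length 2
  Position 5 ('c'): window [3,5] length 3
  Position 6 ('f'): window [3,6] length 4
  Position 7 ('e'): window [3,7] length 5 -- new best
  Position 8 ('h'): window [3,8] length 6 -- new best
  Position 9 ('d'): repeat (last at 4), move window start to 5
  Position 9 ('d'): window [5,9] length 5
  Position 10 ('d'): repeat (last at 9), move window start to 10
  Position 10 ('d'): window [10,10] length 1
  Position 11 ('h'): window [10,11] length 2
Longest substring with no repeats: "adcfeh" with length 6

6
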